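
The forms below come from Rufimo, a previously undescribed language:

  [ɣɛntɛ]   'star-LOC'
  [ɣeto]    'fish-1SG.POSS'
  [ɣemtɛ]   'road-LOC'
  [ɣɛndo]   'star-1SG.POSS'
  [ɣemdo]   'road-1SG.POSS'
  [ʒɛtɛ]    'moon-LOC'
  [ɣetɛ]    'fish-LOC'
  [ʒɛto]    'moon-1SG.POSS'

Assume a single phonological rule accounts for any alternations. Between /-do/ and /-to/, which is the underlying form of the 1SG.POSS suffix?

/-do/

The 1SG.POSS morpheme has two allomorphs, [-do] and [-to].
The LOC suffix, which begins with [t], is invariant after every stem; so [t] is not altered by any rule here.
So the underlying form is /-do/, and voiced stops become voiceless after a vowel.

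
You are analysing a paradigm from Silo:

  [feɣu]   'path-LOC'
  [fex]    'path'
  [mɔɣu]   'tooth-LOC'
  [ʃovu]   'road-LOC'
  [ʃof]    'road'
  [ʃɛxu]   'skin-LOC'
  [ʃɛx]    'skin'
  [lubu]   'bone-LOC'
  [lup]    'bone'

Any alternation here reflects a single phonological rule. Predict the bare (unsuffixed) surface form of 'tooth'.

[mɔx]

In [feɣu] and [fex] the final segment of 'path' alternates: [ɣ] ~ [x].
Compare 'skin', with invariant [x] in [ʃɛxu] and [ʃɛx]: an analysis with underlying /x/ and a rule producing [ɣ] before the LOC suffix would wrongly predict alternation here too.
So /ɣ/ is underlying, and a rule of word-final obstruent devoicing — voiced obstruents become voiceless word-finally — gives [x].
The one attested form of 'tooth', [mɔɣu], shows underlying /mɔɣ/. Applying the same rule word-finally gives [mɔx].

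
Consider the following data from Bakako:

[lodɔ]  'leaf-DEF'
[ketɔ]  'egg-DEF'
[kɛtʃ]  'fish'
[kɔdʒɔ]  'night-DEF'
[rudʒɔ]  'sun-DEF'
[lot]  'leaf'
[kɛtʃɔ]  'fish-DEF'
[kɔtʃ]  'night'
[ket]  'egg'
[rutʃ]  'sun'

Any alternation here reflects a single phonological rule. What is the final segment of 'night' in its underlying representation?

The root 'night' surfaces as [kɔtʃ] and [kɔdʒɔ], with a stem-final [tʃ] ~ [dʒ] alternation.
The stem 'fish' ([kɛtʃ], [kɛtʃɔ]) shows [tʃ] unchanged in both environments, so [tʃ] cannot be basic with [dʒ] derived before the DEF suffix.
The alternation reflects word-final obstruent devoicing: voiced obstruents become voiceless word-finally. /dʒ/ is underlying.

/dʒ/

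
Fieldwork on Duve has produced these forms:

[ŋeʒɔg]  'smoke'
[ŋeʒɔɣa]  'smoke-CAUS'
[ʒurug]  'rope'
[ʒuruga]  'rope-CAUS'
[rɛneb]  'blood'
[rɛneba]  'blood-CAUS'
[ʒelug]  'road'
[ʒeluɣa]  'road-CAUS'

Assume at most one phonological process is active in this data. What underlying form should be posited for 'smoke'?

/ŋeʒɔɣ/

The root 'smoke' surfaces as [ŋeʒɔg] and [ŋeʒɔɣa], with a stem-final [g] ~ [ɣ] alternation.
Compare 'rope', with invariant [g] in [ʒurug] and [ʒuruga]: an analysis with underlying /g/ and a rule producing [ɣ] before the CAUS suffix would wrongly predict alternation here too.
So /ɣ/ is underlying, and a rule of word-final hardening — voiced fricatives become stops word-finally — gives [g].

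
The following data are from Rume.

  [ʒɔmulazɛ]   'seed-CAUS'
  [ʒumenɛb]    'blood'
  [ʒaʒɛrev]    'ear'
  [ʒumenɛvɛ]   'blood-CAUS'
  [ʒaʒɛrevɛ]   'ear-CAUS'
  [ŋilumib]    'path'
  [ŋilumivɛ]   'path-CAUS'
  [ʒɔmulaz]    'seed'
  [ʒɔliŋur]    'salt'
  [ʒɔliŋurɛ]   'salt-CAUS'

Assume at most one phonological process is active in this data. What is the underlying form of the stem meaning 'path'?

In [ŋilumib] and [ŋilumivɛ] the final segment of 'path' alternates: [b] ~ [v].
The stem 'ear' ([ʒaʒɛrev], [ʒaʒɛrevɛ]) shows [v] unchanged in both environments, so [v] cannot be basic with [b] derived in isolation.
The alternation reflects intervocalic spirantization: voiced stops become fricatives between vowels. /b/ is underlying.
The underlying form of 'path' is therefore /ŋilumib/.

/ŋilumib/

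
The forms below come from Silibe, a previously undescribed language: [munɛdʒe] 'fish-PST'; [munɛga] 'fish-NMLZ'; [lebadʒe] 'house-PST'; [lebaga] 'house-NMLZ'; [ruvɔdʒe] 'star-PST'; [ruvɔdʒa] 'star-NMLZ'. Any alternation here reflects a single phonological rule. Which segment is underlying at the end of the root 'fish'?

/g/

The stem for 'fish' ends in [dʒ] in [munɛdʒe] but [g] in [munɛga].
Compare 'star', with invariant [dʒ] in [ruvɔdʒe] and [ruvɔdʒa]: an analysis with underlying /dʒ/ and a rule producing [g] before the NMLZ suffix would wrongly predict alternation here too.
Therefore /g/ is basic and [dʒ] is derived by palatalization before a front vowel (/g/ becomes palato-alveolar [dʒ] before a front vowel).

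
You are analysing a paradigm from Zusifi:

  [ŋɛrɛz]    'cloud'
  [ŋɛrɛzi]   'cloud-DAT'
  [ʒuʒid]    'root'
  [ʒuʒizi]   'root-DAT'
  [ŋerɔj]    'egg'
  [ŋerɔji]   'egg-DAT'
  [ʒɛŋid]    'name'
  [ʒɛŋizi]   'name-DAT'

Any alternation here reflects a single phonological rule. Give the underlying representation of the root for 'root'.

The root 'root' surfaces as [ʒuʒid] and [ʒuʒizi], with a stem-final [d] ~ [z] alternation.
But 'cloud' keeps [z] in both environments ([ŋɛrɛz], [ŋɛrɛzi]), so there is no rule changing /z/ to [d] in isolation.
Therefore /d/ is basic and [z] is derived by intervocalic spirantization (voiced stops become fricatives between vowels).
Hence 'root' is /ʒuʒid/ underlyingly.

/ʒuʒid/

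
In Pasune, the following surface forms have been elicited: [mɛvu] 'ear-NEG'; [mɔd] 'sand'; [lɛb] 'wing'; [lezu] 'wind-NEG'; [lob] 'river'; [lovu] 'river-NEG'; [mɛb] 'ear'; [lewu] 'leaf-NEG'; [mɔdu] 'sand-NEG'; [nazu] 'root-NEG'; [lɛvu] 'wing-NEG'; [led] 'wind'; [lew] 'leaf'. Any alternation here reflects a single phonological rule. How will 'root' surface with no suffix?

In [lezu] and [led] the final segment of 'wind' alternates: [z] ~ [d].
The stem 'sand' ([mɔdu], [mɔd]) shows [d] unchanged in both environments, so [d] cannot be basic with [z] derived before the NEG suffix.
Therefore /z/ is basic and [d] is derived by word-final hardening (voiced fricatives become stops word-finally).
The one attested form of 'root', [nazu], shows underlying /naz/. Applying the same rule word-finally gives [nad].

[nad]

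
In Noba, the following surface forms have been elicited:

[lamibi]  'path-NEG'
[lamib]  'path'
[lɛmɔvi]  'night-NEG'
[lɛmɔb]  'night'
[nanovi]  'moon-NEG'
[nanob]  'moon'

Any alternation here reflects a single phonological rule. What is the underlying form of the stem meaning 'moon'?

/nanov/

In [nanovi] and [nanob] the final segment of 'moon' alternates: [v] ~ [b].
The stem 'path' ([lamibi], [lamib]) shows [b] unchanged in both environments, so [b] cannot be basic with [v] derived before the NEG suffix.
So /v/ is underlying, and a rule of word-final hardening — voiced fricatives become stops word-finally — gives [b].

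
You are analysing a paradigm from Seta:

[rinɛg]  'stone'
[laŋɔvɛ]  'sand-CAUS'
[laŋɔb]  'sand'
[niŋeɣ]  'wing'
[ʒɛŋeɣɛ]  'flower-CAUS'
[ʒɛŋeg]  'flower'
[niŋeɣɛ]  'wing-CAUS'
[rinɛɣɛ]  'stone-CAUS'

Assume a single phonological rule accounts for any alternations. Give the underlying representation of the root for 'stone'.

In [rinɛg] and [rinɛɣɛ] the final segment of 'stone' alternates: [g] ~ [ɣ].
The stem 'wing' ([niŋeɣ], [niŋeɣɛ]) shows [ɣ] unchanged in both environments, so [ɣ] cannot be basic with [g] derived in isolation.
So /g/ is underlying, and a rule of intervocalic spirantization — voiced stops become fricatives between vowels — gives [ɣ].

/rinɛg/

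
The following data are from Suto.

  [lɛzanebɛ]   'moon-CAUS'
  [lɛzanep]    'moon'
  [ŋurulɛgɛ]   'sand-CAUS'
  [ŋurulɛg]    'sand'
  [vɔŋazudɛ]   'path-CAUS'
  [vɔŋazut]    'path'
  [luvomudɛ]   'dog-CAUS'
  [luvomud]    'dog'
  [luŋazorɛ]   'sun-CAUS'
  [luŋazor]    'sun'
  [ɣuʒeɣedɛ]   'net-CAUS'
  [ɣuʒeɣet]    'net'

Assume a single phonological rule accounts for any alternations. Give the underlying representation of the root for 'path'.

In [vɔŋazudɛ] and [vɔŋazut] the final segment of 'path' alternates: [d] ~ [t].
But 'dog' keeps [d] in both environments ([luvomudɛ], [luvomud]), so there is no rule changing /d/ to [t] in isolation.
The alternation reflects intervocalic voicing: voiceless stops become voiced between vowels. /t/ is underlying.
The underlying form of 'path' is therefore /vɔŋazut/.

/vɔŋazut/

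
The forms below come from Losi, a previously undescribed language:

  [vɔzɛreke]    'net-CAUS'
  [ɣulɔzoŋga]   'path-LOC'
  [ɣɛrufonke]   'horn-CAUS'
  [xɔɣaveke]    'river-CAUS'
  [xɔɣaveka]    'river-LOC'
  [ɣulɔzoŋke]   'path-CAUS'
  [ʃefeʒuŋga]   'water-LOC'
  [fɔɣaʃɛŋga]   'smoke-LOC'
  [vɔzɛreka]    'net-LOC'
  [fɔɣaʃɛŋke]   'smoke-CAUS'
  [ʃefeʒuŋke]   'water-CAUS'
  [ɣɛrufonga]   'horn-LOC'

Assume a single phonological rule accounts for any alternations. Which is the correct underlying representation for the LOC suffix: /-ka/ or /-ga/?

The LOC suffix surfaces as [-ga] and [-ka], depending on the final segment of the stem.
By contrast the CAUS suffix keeps its initial [k] throughout — that segment must be underlying.
So the underlying form is /-ga/, and voiced stops become voiceless after a vowel.

/-ga/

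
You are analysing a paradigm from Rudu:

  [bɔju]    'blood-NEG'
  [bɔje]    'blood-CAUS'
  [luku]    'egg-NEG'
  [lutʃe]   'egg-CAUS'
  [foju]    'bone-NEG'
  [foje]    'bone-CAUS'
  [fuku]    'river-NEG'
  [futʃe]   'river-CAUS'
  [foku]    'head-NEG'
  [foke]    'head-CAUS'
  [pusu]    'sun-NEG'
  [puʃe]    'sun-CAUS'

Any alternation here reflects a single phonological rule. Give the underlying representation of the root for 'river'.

/futʃ/

The stem for 'river' ends in [k] in [fuku] but [tʃ] in [futʃe].
The stem 'head' ([foku], [foke]) shows [k] unchanged in both environments, so [k] cannot be basic with [tʃ] derived before the CAUS suffix.
Therefore /tʃ/ is basic and [k] is derived by depalatalization (palato-alveolar /tʃ/ and /ʃ/ become [k] and [s] when no front vowel follows).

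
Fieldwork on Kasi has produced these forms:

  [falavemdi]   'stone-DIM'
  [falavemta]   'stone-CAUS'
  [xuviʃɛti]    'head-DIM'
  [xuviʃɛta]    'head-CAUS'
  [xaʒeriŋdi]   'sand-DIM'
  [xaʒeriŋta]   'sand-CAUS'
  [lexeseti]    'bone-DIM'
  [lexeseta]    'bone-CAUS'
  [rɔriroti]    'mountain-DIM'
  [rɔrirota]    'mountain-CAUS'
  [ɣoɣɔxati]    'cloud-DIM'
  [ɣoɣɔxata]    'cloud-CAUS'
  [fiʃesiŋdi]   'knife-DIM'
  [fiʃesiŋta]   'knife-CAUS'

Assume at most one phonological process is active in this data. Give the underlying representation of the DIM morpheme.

The DIM morpheme has two allomorphs, [-di] and [-ti].
The CAUS suffix, which begins with [t], is invariant after every stem; so [t] is not altered by any rule here.
The DIM suffix is therefore /-di/ underlyingly, with post-vocalic devoicing: voiced stops become voiceless after a vowel.

/-di/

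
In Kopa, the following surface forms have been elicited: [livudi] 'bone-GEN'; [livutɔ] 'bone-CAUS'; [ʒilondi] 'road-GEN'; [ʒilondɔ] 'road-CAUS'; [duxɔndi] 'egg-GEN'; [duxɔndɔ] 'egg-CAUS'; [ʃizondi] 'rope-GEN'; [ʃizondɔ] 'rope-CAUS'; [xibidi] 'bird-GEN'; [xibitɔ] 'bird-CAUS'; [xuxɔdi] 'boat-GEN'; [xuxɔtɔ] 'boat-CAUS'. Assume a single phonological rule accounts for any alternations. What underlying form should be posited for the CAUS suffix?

/-tɔ/

The CAUS suffix surfaces as [-dɔ] and [-tɔ], depending on the final segment of the stem.
The GEN suffix, which begins with [d], is invariant after every stem; so [d] is not altered by any rule here.
So the underlying form is /-tɔ/, and voiceless stops become voiced after a nasal.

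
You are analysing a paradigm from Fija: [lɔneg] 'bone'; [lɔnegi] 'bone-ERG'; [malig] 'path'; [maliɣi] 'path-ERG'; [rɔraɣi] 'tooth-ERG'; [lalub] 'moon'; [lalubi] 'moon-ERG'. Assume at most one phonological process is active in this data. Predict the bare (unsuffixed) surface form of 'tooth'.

'path' shows [g] ~ [ɣ] at the end of the stem ([malig] vs [maliɣi]).
The stem 'bone' ([lɔneg], [lɔnegi]) shows [g] unchanged in both environments, so [g] cannot be basic with [ɣ] derived before the ERG suffix.
Therefore /ɣ/ is basic and [g] is derived by word-final hardening (voiced fricatives become stops word-finally).
The one attested form of 'tooth', [rɔraɣi], shows underlying /rɔraɣ/. Applying the same rule word-finally gives [rɔrag].

[rɔrag]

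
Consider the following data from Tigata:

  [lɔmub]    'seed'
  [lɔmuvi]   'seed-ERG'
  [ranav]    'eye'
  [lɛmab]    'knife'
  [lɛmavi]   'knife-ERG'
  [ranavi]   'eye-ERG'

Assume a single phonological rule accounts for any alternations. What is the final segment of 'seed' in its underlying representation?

/b/

'seed' shows [b] ~ [v] at the end of the stem ([lɔmub] vs [lɔmuvi]).
If /v/ were underlying and a rule turned it into [b] in isolation, 'eye' would also alternate; but it has [v] in both [ranav] and [ranavi].
The underlying segment must be /b/; voiced stops become fricatives between vowels, yielding [v] there.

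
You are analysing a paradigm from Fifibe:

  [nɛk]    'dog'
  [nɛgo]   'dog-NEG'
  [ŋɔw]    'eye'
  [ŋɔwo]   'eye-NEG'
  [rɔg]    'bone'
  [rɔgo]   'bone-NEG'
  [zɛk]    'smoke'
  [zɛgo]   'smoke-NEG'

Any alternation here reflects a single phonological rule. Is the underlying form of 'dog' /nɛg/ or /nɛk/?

/nɛk/

'dog' shows [k] ~ [g] at the end of the stem ([nɛk] vs [nɛgo]).
But 'bone' keeps [g] in both environments ([rɔg], [rɔgo]), so there is no rule changing /g/ to [k] in isolation.
So /k/ is underlying, and a rule of intervocalic voicing — voiceless stops become voiced between vowels — gives [g].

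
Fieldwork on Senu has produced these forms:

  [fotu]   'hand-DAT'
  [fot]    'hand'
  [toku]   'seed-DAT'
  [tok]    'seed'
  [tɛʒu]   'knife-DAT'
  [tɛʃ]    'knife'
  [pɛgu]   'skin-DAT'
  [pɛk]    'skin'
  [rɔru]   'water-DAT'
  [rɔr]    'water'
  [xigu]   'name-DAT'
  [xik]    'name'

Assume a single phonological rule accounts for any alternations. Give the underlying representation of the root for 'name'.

In [xigu] and [xik] the final segment of 'name' alternates: [g] ~ [k].
Compare 'seed', with invariant [k] in [toku] and [tok]: an analysis with underlying /k/ and a rule producing [g] before the DAT suffix would wrongly predict alternation here too.
The underlying segment must be /g/; voiced obstruents become voiceless word-finally, yielding [k] there.
The underlying form of 'name' is therefore /xig/.

/xig/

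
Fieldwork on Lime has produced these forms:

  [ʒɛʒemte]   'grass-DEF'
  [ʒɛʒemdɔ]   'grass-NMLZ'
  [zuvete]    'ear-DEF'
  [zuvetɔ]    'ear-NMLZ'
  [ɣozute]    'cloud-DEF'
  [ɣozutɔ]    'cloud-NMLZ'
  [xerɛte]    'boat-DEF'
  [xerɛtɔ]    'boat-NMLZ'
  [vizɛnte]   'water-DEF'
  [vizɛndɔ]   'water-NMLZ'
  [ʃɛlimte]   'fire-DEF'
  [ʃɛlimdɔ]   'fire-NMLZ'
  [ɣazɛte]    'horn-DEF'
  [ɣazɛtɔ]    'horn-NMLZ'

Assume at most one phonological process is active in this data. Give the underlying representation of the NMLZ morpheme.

/-dɔ/

The NMLZ morpheme has two allomorphs, [-dɔ] and [-tɔ].
The DEF suffix, which begins with [t], is invariant after every stem; so [t] is not altered by any rule here.
So the underlying form is /-dɔ/, and voiced stops become voiceless after a vowel.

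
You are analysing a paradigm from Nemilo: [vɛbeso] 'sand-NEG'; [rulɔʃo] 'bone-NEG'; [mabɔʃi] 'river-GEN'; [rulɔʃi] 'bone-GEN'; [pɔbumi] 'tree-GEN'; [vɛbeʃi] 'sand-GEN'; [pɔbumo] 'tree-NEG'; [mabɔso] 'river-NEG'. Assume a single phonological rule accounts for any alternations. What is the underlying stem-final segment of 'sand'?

/s/

The stem for 'sand' ends in [ʃ] in [vɛbeʃi] but [s] in [vɛbeso].
The stem 'bone' ([rulɔʃi], [rulɔʃo]) shows [ʃ] unchanged in both environments, so [ʃ] cannot be basic with [s] derived before the NEG suffix.
So /s/ is underlying, and a rule of palatalization before a front vowel — /s/ becomes palato-alveolar [ʃ] before a front vowel — gives [ʃ].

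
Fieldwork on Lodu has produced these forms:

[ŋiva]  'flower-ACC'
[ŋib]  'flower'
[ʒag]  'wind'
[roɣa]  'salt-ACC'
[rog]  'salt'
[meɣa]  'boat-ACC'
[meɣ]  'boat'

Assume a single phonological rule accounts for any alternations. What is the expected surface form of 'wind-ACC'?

[ʒaɣa]

'salt' shows [ɣ] ~ [g] at the end of the stem ([roɣa] vs [rog]).
Compare 'boat', with invariant [ɣ] in [meɣa] and [meɣ]: an analysis with underlying /ɣ/ and a rule producing [g] in isolation would wrongly predict alternation here too.
Therefore /g/ is basic and [ɣ] is derived by intervocalic spirantization (voiced stops become fricatives between vowels).
From [ʒag] the stem 'wind' is /ʒag/; between vowels this yields [ʒaɣa].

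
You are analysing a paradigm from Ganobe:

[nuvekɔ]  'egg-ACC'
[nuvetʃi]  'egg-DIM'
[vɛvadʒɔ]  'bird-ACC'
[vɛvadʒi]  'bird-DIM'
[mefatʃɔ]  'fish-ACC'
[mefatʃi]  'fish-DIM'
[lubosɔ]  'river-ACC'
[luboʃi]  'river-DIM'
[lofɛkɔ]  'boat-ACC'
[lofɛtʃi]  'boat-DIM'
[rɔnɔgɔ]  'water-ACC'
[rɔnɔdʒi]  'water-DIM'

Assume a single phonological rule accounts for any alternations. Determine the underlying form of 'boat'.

In [lofɛkɔ] and [lofɛtʃi] the final segment of 'boat' alternates: [k] ~ [tʃ].
Compare 'fish', with invariant [tʃ] in [mefatʃɔ] and [mefatʃi]: an analysis with underlying /tʃ/ and a rule producing [k] before the ACC suffix would wrongly predict alternation here too.
The underlying segment must be /k/; /k/, /g/ and /s/ become palato-alveolar [tʃ], [dʒ] and [ʃ] before a front vowel, yielding [tʃ] there.

/lofɛk/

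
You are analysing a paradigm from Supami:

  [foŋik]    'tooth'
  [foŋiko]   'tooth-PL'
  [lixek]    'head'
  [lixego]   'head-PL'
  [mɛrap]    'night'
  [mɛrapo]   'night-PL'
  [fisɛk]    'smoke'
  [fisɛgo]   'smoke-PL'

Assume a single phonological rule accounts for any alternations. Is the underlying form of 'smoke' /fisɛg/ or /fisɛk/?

The root 'smoke' surfaces as [fisɛk] and [fisɛgo], with a stem-final [k] ~ [g] alternation.
But 'tooth' keeps [k] in both environments ([foŋik], [foŋiko]), so there is no rule changing /k/ to [g] before the PL suffix.
The alternation reflects word-final obstruent devoicing: voiced obstruents become voiceless word-finally. /g/ is underlying.

/fisɛg/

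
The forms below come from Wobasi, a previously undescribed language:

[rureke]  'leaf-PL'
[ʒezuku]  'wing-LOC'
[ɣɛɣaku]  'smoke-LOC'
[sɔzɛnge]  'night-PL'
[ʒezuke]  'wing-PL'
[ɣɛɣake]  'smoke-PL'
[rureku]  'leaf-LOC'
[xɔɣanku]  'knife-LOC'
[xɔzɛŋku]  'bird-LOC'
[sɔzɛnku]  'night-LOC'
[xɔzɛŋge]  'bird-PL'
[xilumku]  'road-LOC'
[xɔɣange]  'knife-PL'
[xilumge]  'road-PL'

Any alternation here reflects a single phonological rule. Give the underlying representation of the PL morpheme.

/-ge/

The PL suffix surfaces as [-ge] and [-ke], depending on the final segment of the stem.
By contrast the LOC suffix keeps its initial [k] throughout — that segment must be underlying.
So the underlying form is /-ge/, and voiced stops become voiceless after a vowel.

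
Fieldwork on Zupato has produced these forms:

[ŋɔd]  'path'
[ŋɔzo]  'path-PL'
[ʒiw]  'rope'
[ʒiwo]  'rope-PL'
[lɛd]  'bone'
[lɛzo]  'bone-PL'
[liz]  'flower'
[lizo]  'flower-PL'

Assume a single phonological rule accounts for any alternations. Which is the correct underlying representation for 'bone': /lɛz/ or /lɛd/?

In [lɛd] and [lɛzo] the final segment of 'bone' alternates: [d] ~ [z].
Compare 'flower', with invariant [z] in [liz] and [lizo]: an analysis with underlying /z/ and a rule producing [d] in isolation would wrongly predict alternation here too.
The underlying segment must be /d/; voiced stops become fricatives between vowels, yielding [z] there.

/lɛd/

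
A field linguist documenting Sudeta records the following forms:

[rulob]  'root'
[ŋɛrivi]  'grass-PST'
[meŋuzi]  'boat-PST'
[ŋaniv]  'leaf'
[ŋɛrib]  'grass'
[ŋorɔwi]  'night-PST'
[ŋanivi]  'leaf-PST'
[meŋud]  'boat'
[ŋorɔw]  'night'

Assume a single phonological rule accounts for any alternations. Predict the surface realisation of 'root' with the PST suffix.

In [ŋɛrib] and [ŋɛrivi] the final segment of 'grass' alternates: [b] ~ [v].
The stem 'leaf' ([ŋaniv], [ŋanivi]) shows [v] unchanged in both environments, so [v] cannot be basic with [b] derived in isolation.
Therefore /b/ is basic and [v] is derived by intervocalic spirantization (voiced stops become fricatives between vowels).
From [rulob] the stem 'root' is /rulob/; between vowels this yields [rulovi].

[rulovi]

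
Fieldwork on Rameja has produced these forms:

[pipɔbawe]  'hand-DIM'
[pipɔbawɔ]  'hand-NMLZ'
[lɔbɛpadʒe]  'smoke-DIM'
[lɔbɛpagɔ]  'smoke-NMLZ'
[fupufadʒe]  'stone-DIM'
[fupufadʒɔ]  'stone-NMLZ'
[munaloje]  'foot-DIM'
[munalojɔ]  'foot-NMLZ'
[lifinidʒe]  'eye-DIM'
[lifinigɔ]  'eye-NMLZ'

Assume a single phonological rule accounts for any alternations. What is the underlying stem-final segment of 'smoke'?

/g/

The root 'smoke' surfaces as [lɔbɛpadʒe] and [lɔbɛpagɔ], with a stem-final [dʒ] ~ [g] alternation.
But 'stone' keeps [dʒ] in both environments ([fupufadʒe], [fupufadʒɔ]), so there is no rule changing /dʒ/ to [g] before the NMLZ suffix.
Therefore /g/ is basic and [dʒ] is derived by palatalization before a front vowel (/g/ becomes palato-alveolar [dʒ] before a front vowel).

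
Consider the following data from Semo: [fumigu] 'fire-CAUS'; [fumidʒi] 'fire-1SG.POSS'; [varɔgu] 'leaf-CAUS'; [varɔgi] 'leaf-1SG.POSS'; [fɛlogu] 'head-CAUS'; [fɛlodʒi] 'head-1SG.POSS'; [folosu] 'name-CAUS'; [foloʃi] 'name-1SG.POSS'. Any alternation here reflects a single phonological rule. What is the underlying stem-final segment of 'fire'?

/dʒ/

The root 'fire' surfaces as [fumigu] and [fumidʒi], with a stem-final [g] ~ [dʒ] alternation.
Compare 'leaf', with invariant [g] in [varɔgu] and [varɔgi]: an analysis with underlying /g/ and a rule producing [dʒ] before the 1SG.POSS suffix would wrongly predict alternation here too.
The underlying segment must be /dʒ/; palato-alveolar /dʒ/ and /ʃ/ become [g] and [s] when no front vowel follows, yielding [g] there.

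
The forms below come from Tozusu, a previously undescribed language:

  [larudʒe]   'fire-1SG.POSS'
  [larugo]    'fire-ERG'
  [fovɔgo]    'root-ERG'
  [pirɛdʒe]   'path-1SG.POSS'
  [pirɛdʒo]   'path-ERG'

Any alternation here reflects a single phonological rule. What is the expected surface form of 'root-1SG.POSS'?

[fovɔdʒe]

'fire' shows [dʒ] ~ [g] at the end of the stem ([larudʒe] vs [larugo]).
Compare 'path', with invariant [dʒ] in [pirɛdʒe] and [pirɛdʒo]: an analysis with underlying /dʒ/ and a rule producing [g] before the ERG suffix would wrongly predict alternation here too.
The underlying segment must be /g/; /g/ becomes palato-alveolar [dʒ] before a front vowel, yielding [dʒ] there.
From [fovɔgo] the stem 'root' is /fovɔg/; before a front vowel this yields [fovɔdʒe].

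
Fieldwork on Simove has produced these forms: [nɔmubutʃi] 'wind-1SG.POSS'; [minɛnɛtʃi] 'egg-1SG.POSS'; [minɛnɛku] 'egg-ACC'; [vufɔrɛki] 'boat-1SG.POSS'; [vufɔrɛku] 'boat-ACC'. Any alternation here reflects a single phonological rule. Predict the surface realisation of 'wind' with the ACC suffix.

[nɔmubuku]

In [minɛnɛtʃi] and [minɛnɛku] the final segment of 'egg' alternates: [tʃ] ~ [k].
Compare 'boat', with invariant [k] in [vufɔrɛki] and [vufɔrɛku]: an analysis with underlying /k/ and a rule producing [tʃ] before the 1SG.POSS suffix would wrongly predict alternation here too.
The underlying segment must be /tʃ/; palato-alveolar /tʃ/ becomes [k] when no front vowel follows, yielding [k] there.
The one attested form of 'wind', [nɔmubutʃi], shows underlying /nɔmubutʃ/. Applying the same rule when no front vowel follows gives [nɔmubuku].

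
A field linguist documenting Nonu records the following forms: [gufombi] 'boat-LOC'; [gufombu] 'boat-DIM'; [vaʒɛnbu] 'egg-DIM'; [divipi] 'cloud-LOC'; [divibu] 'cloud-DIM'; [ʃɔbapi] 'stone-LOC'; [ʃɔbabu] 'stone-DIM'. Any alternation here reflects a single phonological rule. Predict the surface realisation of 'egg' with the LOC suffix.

The LOC suffix surfaces as [-bi] and [-pi], depending on the final segment of the stem.
The DIM suffix, which begins with [b], is invariant after every stem; so [b] is not altered by any rule here.
The LOC suffix is therefore /-pi/ underlyingly, with post-nasal voicing: voiceless stops become voiced after a nasal.
After 'egg', which ends in a nasal, the suffix surfaces as [-bi], giving [vaʒɛnbi].

[vaʒɛnbi]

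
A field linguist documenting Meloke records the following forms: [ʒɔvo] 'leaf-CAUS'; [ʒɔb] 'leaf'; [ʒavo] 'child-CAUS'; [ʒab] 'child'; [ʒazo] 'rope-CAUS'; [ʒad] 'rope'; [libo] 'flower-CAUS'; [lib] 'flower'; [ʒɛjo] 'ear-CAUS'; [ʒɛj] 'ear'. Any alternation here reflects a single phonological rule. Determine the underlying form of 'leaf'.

/ʒɔv/

The stem for 'leaf' ends in [v] in [ʒɔvo] but [b] in [ʒɔb].
The stem 'flower' ([libo], [lib]) shows [b] unchanged in both environments, so [b] cannot be basic with [v] derived before the CAUS suffix.
The alternation reflects word-final hardening: voiced fricatives become stops word-finally. /v/ is underlying.
Hence 'leaf' is /ʒɔv/ underlyingly.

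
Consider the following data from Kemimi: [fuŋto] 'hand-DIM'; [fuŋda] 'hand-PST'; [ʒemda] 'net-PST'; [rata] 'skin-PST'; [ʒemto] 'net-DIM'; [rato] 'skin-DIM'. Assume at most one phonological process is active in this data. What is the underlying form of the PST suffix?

/-da/

The PST suffix surfaces as [-da] and [-ta], depending on the final segment of the stem.
The DIM suffix, which begins with [t], is invariant after every stem; so [t] is not altered by any rule here.
So the underlying form is /-da/, and voiced stops become voiceless after a vowel.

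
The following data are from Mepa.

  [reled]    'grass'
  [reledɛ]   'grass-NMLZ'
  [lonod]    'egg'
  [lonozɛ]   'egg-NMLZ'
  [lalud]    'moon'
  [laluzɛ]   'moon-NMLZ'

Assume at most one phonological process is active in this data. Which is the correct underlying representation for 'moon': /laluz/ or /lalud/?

/laluz/

'moon' shows [d] ~ [z] at the end of the stem ([lalud] vs [laluzɛ]).
But 'grass' keeps [d] in both environments ([reled], [reledɛ]), so there is no rule changing /d/ to [z] before the NMLZ suffix.
Therefore /z/ is basic and [d] is derived by word-final hardening (voiced fricatives become stops word-finally).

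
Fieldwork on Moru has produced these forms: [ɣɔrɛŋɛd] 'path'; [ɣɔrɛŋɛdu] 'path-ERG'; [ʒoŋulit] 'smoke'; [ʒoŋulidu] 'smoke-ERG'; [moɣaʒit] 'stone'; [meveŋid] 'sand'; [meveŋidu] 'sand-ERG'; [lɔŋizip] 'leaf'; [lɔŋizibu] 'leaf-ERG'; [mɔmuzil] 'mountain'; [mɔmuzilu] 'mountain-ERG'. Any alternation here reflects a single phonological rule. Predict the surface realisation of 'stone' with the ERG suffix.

[moɣaʒidu]

The root 'smoke' surfaces as [ʒoŋulit] and [ʒoŋulidu], with a stem-final [t] ~ [d] alternation.
But 'sand' keeps [d] in both environments ([meveŋid], [meveŋidu]), so there is no rule changing /d/ to [t] in isolation.
Therefore /t/ is basic and [d] is derived by intervocalic voicing (voiceless stops become voiced between vowels).
The one attested form of 'stone', [moɣaʒit], shows underlying /moɣaʒit/. Applying the same rule between vowels gives [moɣaʒidu].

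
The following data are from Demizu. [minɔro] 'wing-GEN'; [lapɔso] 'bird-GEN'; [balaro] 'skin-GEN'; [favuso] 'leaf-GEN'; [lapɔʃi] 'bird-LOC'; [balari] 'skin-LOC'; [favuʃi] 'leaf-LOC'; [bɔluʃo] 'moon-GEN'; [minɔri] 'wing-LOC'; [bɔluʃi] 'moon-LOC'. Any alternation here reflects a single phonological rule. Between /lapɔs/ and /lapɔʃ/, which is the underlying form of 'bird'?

The root 'bird' surfaces as [lapɔso] and [lapɔʃi], with a stem-final [s] ~ [ʃ] alternation.
But 'moon' keeps [ʃ] in both environments ([bɔluʃo], [bɔluʃi]), so there is no rule changing /ʃ/ to [s] before the GEN suffix.
The underlying segment must be /s/; /s/ becomes palato-alveolar [ʃ] before a front vowel, yielding [ʃ] there.

/lapɔs/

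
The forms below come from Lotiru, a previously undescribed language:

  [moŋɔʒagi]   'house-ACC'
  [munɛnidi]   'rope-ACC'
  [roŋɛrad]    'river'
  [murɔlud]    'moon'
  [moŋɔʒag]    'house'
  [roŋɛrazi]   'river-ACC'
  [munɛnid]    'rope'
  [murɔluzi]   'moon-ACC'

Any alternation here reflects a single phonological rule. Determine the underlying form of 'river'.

In [roŋɛrazi] and [roŋɛrad] the final segment of 'river' alternates: [z] ~ [d].
If /d/ were underlying and a rule turned it into [z] before the ACC suffix, 'rope' would also alternate; but it has [d] in both [munɛnidi] and [munɛnid].
The underlying segment must be /z/; voiced fricatives become stops word-finally, yielding [d] there.

/roŋɛraz/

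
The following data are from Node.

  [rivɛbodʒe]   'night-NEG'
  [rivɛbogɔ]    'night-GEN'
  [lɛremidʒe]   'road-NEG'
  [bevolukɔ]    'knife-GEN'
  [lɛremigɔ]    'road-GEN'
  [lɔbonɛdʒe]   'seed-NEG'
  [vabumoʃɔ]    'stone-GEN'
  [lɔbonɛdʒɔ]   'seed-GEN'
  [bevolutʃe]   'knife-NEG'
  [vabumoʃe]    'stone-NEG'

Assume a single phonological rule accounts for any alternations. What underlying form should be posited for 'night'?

The stem for 'night' ends in [g] in [rivɛbogɔ] but [dʒ] in [rivɛbodʒe].
The stem 'seed' ([lɔbonɛdʒɔ], [lɔbonɛdʒe]) shows [dʒ] unchanged in both environments, so [dʒ] cannot be basic with [g] derived before the GEN suffix.
The alternation reflects palatalization before a front vowel: /k/ and /g/ become palato-alveolar [tʃ] and [dʒ] before a front vowel. /g/ is underlying.

/rivɛbog/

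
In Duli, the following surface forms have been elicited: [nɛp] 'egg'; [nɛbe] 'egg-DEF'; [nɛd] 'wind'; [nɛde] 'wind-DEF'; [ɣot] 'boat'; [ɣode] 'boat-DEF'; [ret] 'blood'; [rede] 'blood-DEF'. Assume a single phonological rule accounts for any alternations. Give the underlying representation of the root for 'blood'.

'blood' shows [t] ~ [d] at the end of the stem ([ret] vs [rede]).
The stem 'wind' ([nɛd], [nɛde]) shows [d] unchanged in both environments, so [d] cannot be basic with [t] derived in isolation.
The underlying segment must be /t/; voiceless stops become voiced between vowels, yielding [d] there.
So 'blood' = /ret/.

/ret/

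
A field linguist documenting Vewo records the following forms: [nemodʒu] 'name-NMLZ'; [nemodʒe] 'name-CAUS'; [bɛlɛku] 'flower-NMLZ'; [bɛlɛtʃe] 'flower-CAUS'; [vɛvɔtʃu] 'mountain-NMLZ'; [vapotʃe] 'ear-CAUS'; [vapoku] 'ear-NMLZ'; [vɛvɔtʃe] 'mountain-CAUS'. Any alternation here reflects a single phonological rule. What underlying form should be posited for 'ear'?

/vapok/

In [vapoku] and [vapotʃe] the final segment of 'ear' alternates: [k] ~ [tʃ].
The stem 'mountain' ([vɛvɔtʃu], [vɛvɔtʃe]) shows [tʃ] unchanged in both environments, so [tʃ] cannot be basic with [k] derived before the NMLZ suffix.
Therefore /k/ is basic and [tʃ] is derived by palatalization before a front vowel (/k/ becomes palato-alveolar [tʃ] before a front vowel).
So 'ear' = /vapok/.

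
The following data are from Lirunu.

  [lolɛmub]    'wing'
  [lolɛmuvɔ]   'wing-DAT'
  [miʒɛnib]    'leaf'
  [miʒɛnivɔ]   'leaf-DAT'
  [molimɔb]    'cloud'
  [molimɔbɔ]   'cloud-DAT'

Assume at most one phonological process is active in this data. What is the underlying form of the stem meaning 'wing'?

In [lolɛmub] and [lolɛmuvɔ] the final segment of 'wing' alternates: [b] ~ [v].
Compare 'cloud', with invariant [b] in [molimɔb] and [molimɔbɔ]: an analysis with underlying /b/ and a rule producing [v] before the DAT suffix would wrongly predict alternation here too.
The underlying segment must be /v/; voiced fricatives become stops word-finally, yielding [b] there.

/lolɛmuv/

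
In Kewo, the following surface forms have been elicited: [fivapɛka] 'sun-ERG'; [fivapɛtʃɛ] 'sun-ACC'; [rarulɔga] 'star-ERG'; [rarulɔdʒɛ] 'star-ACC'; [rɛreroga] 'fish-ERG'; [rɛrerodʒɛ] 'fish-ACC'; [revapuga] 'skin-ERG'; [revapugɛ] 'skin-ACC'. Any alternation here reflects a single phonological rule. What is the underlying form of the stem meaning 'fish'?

/rɛrerodʒ/

The root 'fish' surfaces as [rɛreroga] and [rɛrerodʒɛ], with a stem-final [g] ~ [dʒ] alternation.
If /g/ were underlying and a rule turned it into [dʒ] before the ACC suffix, 'skin' would also alternate; but it has [g] in both [revapuga] and [revapugɛ].
The alternation reflects depalatalization: palato-alveolar /tʃ/ and /dʒ/ become [k] and [g] when no front vowel follows. /dʒ/ is underlying.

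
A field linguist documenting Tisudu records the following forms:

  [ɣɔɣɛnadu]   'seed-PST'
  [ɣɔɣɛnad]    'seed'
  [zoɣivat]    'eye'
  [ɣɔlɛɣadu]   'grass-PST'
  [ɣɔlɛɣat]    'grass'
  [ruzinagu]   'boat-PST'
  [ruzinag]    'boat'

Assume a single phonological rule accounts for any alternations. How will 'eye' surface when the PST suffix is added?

[zoɣivadu]

'grass' shows [d] ~ [t] at the end of the stem ([ɣɔlɛɣadu] vs [ɣɔlɛɣat]).
Compare 'seed', with invariant [d] in [ɣɔɣɛnadu] and [ɣɔɣɛnad]: an analysis with underlying /d/ and a rule producing [t] in isolation would wrongly predict alternation here too.
The underlying segment must be /t/; voiceless stops become voiced between vowels, yielding [d] there.
The one attested form of 'eye', [zoɣivat], shows underlying /zoɣivat/. Applying the same rule between vowels gives [zoɣivadu].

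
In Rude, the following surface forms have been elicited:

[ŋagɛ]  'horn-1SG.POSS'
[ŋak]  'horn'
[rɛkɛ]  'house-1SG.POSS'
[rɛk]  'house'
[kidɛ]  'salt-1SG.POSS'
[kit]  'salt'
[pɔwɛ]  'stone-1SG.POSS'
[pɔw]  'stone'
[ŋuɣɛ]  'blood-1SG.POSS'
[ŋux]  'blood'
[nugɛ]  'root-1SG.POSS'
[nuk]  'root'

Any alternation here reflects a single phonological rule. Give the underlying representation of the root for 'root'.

The stem for 'root' ends in [g] in [nugɛ] but [k] in [nuk].
The stem 'house' ([rɛkɛ], [rɛk]) shows [k] unchanged in both environments, so [k] cannot be basic with [g] derived before the 1SG.POSS suffix.
Therefore /g/ is basic and [k] is derived by word-final obstruent devoicing (voiced obstruents become voiceless word-finally).
So 'root' = /nug/.

/nug/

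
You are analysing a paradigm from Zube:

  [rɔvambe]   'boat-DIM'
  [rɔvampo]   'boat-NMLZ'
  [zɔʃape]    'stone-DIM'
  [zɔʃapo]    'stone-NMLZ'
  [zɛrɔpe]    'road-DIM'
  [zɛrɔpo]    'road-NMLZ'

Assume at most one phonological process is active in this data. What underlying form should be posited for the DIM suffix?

/-be/

The DIM morpheme has two allomorphs, [-be] and [-pe].
The NMLZ suffix, which begins with [p], is invariant after every stem; so [p] is not altered by any rule here.
So the underlying form is /-be/, and voiced stops become voiceless after a vowel.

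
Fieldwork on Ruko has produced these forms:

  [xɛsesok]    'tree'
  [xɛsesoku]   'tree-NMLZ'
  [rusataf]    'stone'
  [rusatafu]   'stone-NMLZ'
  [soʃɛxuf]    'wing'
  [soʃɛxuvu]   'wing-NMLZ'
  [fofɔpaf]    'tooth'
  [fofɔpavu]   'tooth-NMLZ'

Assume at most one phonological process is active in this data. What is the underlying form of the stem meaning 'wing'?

'wing' shows [f] ~ [v] at the end of the stem ([soʃɛxuf] vs [soʃɛxuvu]).
But 'stone' keeps [f] in both environments ([rusataf], [rusatafu]), so there is no rule changing /f/ to [v] before the NMLZ suffix.
Therefore /v/ is basic and [f] is derived by word-final obstruent devoicing (voiced obstruents become voiceless word-finally).

/soʃɛxuv/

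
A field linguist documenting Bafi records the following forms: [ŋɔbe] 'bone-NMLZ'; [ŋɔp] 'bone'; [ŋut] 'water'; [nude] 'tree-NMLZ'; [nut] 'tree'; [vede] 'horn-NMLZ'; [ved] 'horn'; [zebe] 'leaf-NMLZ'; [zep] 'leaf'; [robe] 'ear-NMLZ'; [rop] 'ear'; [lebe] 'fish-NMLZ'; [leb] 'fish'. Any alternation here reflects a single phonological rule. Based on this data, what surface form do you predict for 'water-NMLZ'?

The stem for 'tree' ends in [d] in [nude] but [t] in [nut].
If /d/ were underlying and a rule turned it into [t] in isolation, 'horn' would also alternate; but it has [d] in both [vede] and [ved].
The alternation reflects intervocalic voicing: voiceless stops become voiced between vowels. /t/ is underlying.
The one attested form of 'water', [ŋut], shows underlying /ŋut/. Applying the same rule between vowels gives [ŋude].

[ŋude]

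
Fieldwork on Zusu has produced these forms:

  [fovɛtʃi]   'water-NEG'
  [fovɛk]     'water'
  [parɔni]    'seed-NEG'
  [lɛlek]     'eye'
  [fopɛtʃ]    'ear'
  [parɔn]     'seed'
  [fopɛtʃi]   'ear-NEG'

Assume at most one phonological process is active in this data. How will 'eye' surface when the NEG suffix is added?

'water' shows [tʃ] ~ [k] at the end of the stem ([fovɛtʃi] vs [fovɛk]).
If /tʃ/ were underlying and a rule turned it into [k] in isolation, 'ear' would also alternate; but it has [tʃ] in both [fopɛtʃi] and [fopɛtʃ].
The underlying segment must be /k/; /k/ becomes palato-alveolar [tʃ] before a front vowel, yielding [tʃ] there.
The one attested form of 'eye', [lɛlek], shows underlying /lɛlek/. Applying the same rule before a front vowel gives [lɛletʃi].

[lɛletʃi]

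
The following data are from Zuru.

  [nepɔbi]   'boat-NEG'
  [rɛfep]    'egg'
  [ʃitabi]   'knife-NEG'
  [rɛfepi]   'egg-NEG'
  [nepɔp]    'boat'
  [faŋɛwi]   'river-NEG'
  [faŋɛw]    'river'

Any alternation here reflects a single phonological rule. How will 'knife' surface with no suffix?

[ʃitap]

The root 'boat' surfaces as [nepɔbi] and [nepɔp], with a stem-final [b] ~ [p] alternation.
Compare 'egg', with invariant [p] in [rɛfepi] and [rɛfep]: an analysis with underlying /p/ and a rule producing [b] before the NEG suffix would wrongly predict alternation here too.
So /b/ is underlying, and a rule of word-final obstruent devoicing — voiced obstruents become voiceless word-finally — gives [p].
From [ʃitabi] the stem 'knife' is /ʃitab/; word-finally this yields [ʃitap].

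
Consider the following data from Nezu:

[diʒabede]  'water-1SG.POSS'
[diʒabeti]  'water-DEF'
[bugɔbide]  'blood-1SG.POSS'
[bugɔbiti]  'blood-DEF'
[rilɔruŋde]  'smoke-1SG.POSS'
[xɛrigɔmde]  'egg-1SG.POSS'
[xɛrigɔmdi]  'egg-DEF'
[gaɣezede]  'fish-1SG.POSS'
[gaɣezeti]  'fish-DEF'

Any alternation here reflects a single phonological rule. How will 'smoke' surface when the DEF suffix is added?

The DEF morpheme has two allomorphs, [-di] and [-ti].
By contrast the 1SG.POSS suffix keeps its initial [d] throughout — that segment must be underlying.
The DEF suffix is therefore /-ti/ underlyingly, with post-nasal voicing: voiceless stops become voiced after a nasal.
After 'smoke', which ends in a nasal, the suffix surfaces as [-di], giving [rilɔruŋdi].

[rilɔruŋdi]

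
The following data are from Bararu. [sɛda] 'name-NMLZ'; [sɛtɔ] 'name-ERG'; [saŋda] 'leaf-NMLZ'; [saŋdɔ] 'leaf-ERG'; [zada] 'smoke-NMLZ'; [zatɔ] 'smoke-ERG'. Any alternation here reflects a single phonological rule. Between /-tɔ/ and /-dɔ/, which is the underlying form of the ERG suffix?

The ERG morpheme has two allomorphs, [-dɔ] and [-tɔ].
The NMLZ suffix, which begins with [d], is invariant after every stem; so [d] is not altered by any rule here.
The ERG suffix is therefore /-tɔ/ underlyingly, with post-nasal voicing: voiceless stops become voiced after a nasal.

/-tɔ/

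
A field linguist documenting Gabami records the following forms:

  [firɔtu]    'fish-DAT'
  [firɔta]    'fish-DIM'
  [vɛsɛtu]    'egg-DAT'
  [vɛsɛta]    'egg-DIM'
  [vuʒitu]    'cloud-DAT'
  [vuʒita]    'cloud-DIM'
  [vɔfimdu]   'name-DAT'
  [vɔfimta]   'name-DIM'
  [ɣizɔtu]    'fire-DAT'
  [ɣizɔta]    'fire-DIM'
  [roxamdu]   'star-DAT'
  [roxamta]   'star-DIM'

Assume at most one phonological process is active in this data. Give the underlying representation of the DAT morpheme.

The DAT morpheme has two allomorphs, [-du] and [-tu].
The DIM suffix, which begins with [t], is invariant after every stem; so [t] is not altered by any rule here.
The DAT suffix is therefore /-du/ underlyingly, with post-vocalic devoicing: voiced stops become voiceless after a vowel.

/-du/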